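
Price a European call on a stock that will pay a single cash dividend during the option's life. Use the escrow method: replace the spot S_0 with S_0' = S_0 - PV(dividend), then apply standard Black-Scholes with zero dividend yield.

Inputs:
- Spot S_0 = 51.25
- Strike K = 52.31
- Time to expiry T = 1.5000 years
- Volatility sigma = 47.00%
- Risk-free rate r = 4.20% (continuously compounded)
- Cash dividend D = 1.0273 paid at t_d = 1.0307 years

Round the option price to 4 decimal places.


PV(D) = D * exp(-r * t_d) = 1.0273 * 0.95763421 = 0.98377762
S_0' = S_0 - PV(D) = 51.2500 - 0.98377762 = 50.26622238
d1 = (ln(S_0'/K) + (r + sigma^2/2)*T) / (sigma*sqrt(T)) = 0.32802450
d2 = d1 - sigma*sqrt(T) = -0.24760559
exp(-rT) = 0.93894347
N(d1) = 0.62855343; N(d2) = 0.40221979
C = S_0' * N(d1) - K * exp(-rT) * N(d2) = 50.26622238 * 0.62855343 - 52.3100 * 0.93894347 * 0.40221979 = 11.8395

Answer: Price = 11.8395


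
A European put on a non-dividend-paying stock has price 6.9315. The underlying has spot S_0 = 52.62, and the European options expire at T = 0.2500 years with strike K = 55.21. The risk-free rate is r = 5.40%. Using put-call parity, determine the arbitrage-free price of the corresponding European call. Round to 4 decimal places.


Answer: Call price = 5.0818

Derivation:
Put-call parity: C - P = S_0 * exp(-qT) - K * exp(-rT).
S_0 * exp(-qT) = 52.6200 * 1.00000000 = 52.62000000
K * exp(-rT) = 55.2100 * 0.98659072 = 54.46967345
C = P + S*exp(-qT) - K*exp(-rT)
C = 6.9315 + 52.62000000 - 54.46967345 = 5.0818


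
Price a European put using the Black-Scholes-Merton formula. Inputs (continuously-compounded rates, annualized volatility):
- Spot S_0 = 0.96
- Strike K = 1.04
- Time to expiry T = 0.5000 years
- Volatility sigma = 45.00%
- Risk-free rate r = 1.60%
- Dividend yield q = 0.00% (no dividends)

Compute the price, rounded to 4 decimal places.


d1 = (ln(S/K) + (r - q + 0.5*sigma^2) * T) / (sigma * sqrt(T)) = -0.06730936
d2 = d1 - sigma * sqrt(T) = -0.38550741
exp(-rT) = 0.99203191; exp(-qT) = 1.00000000
P = K * exp(-rT) * N(-d2) - S_0 * exp(-qT) * N(-d1)
N(-d1) = 0.52683229; N(-d2) = 0.65006924
P = 1.0400 * 0.99203191 * 0.65006924 - 0.9600 * 1.00000000 * 0.52683229 = 0.1649

Answer: Price = 0.1649


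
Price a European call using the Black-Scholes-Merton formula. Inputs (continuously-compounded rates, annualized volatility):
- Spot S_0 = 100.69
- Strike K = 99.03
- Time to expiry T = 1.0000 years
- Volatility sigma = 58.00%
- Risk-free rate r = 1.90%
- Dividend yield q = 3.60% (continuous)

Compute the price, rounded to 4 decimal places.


Answer: Price = 22.1493

Derivation:
d1 = (ln(S/K) + (r - q + 0.5*sigma^2) * T) / (sigma * sqrt(T)) = 0.28935113
d2 = d1 - sigma * sqrt(T) = -0.29064887
exp(-rT) = 0.98117936; exp(-qT) = 0.96464029
C = S_0 * exp(-qT) * N(d1) - K * exp(-rT) * N(d2)
N(d1) = 0.61384366; N(d2) = 0.38565994
C = 100.6900 * 0.96464029 * 0.61384366 - 99.0300 * 0.98117936 * 0.38565994 = 22.1493


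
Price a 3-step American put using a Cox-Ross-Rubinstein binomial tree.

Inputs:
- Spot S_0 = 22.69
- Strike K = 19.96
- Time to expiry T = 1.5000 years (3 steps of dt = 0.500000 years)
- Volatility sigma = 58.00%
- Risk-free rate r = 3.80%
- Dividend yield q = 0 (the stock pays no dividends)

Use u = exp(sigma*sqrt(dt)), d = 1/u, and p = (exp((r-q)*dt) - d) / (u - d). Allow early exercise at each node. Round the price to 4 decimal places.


dt = T/N = 0.500000
u = exp(sigma*sqrt(dt)) = 1.507002; d = 1/u = 0.663569
p = (exp((r-q)*dt) - d) / (u - d) = 0.421625
Discount per step: exp(-r*dt) = 0.981179
Stock lattice S(k, i) with i counting down-moves:
  k=0: S(0,0) = 22.6900
  k=1: S(1,0) = 34.1939; S(1,1) = 15.0564
  k=2: S(2,0) = 51.5302; S(2,1) = 22.6900; S(2,2) = 9.9910
  k=3: S(3,0) = 77.6561; S(3,1) = 34.1939; S(3,2) = 15.0564; S(3,3) = 6.6297
Terminal payoffs V(N, i) = max(K - S_T, 0):
  V(3,0) = 0.000000; V(3,1) = 0.000000; V(3,2) = 4.903612; V(3,3) = 13.330307
Backward induction: V(k, i) = exp(-r*dt) * [p * V(k+1, i) + (1-p) * V(k+1, i+1)]; then take max(V_cont, immediate exercise) for American.
  V(2,0) = exp(-r*dt) * [p*0.000000 + (1-p)*0.000000] = 0.000000; exercise = 0.000000; V(2,0) = max -> 0.000000
  V(2,1) = exp(-r*dt) * [p*0.000000 + (1-p)*4.903612] = 2.782748; exercise = 0.000000; V(2,1) = max -> 2.782748
  V(2,2) = exp(-r*dt) * [p*4.903612 + (1-p)*13.330307] = 9.593383; exercise = 9.969043; V(2,2) = max -> 9.969043
  V(1,0) = exp(-r*dt) * [p*0.000000 + (1-p)*2.782748] = 1.579180; exercise = 0.000000; V(1,0) = max -> 1.579180
  V(1,1) = exp(-r*dt) * [p*2.782748 + (1-p)*9.969043] = 6.808520; exercise = 4.903612; V(1,1) = max -> 6.808520
  V(0,0) = exp(-r*dt) * [p*1.579180 + (1-p)*6.808520] = 4.517054; exercise = 0.000000; V(0,0) = max -> 4.517054

Answer: Price = V(0,0) = 4.5171


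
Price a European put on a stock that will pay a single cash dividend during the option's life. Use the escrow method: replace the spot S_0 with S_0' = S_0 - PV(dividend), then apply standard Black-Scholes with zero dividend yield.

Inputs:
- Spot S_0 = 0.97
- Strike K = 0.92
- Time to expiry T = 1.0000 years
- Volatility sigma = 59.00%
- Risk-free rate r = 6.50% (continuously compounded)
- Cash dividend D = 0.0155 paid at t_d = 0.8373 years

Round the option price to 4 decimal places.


Answer: Price = 0.1673

Derivation:
PV(D) = D * exp(-r * t_d) = 0.0155 * 0.94703001 = 0.01467897
S_0' = S_0 - PV(D) = 0.9700 - 0.01467897 = 0.95532103
d1 = (ln(S_0'/K) + (r + sigma^2/2)*T) / (sigma*sqrt(T)) = 0.46902335
d2 = d1 - sigma*sqrt(T) = -0.12097665
exp(-rT) = 0.93706746
N(-d1) = 0.31952647; N(-d2) = 0.54814524
P = K * exp(-rT) * N(-d2) - S_0' * N(-d1) = 0.9200 * 0.93706746 * 0.54814524 - 0.95532103 * 0.31952647 = 0.1673


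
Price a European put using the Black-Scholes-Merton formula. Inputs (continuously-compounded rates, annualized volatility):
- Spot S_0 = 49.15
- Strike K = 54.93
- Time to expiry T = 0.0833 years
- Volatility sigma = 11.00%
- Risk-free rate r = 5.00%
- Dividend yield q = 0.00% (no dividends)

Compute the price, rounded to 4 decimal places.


Answer: Price = 5.5519

Derivation:
d1 = (ln(S/K) + (r - q + 0.5*sigma^2) * T) / (sigma * sqrt(T)) = -3.35498698
d2 = d1 - sigma * sqrt(T) = -3.38673489
exp(-rT) = 0.99584366; exp(-qT) = 1.00000000
P = K * exp(-rT) * N(-d2) - S_0 * exp(-qT) * N(-d1)
N(-d1) = 0.99960316; N(-d2) = 0.99964635
P = 54.9300 * 0.99584366 * 0.99964635 - 49.1500 * 1.00000000 * 0.99960316 = 5.5519


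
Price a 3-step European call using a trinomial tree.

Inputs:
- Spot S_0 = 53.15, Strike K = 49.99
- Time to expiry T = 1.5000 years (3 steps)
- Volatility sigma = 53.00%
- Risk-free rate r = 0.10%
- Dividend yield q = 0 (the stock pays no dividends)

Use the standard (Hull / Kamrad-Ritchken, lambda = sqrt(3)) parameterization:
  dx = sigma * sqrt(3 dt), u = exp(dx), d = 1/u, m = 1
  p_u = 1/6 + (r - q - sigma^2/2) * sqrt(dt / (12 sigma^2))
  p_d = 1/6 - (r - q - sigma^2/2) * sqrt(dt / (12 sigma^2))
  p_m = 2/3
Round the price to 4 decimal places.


Answer: Price = V(0,0) = 13.6155

Derivation:
dt = T/N = 0.500000; dx = sigma*sqrt(3*dt) = 0.649115
u = exp(dx) = 1.913846; d = 1/u = 0.522508
p_u = 0.112959, p_m = 0.666667, p_d = 0.220374
Discount per step: exp(-r*dt) = 0.999500
Stock lattice S(k, j) with j the centered position index:
  k=0: S(0,+0) = 53.1500
  k=1: S(1,-1) = 27.7713; S(1,+0) = 53.1500; S(1,+1) = 101.7209
  k=2: S(2,-2) = 14.5107; S(2,-1) = 27.7713; S(2,+0) = 53.1500; S(2,+1) = 101.7209; S(2,+2) = 194.6781
  k=3: S(3,-3) = 7.5820; S(3,-2) = 14.5107; S(3,-1) = 27.7713; S(3,+0) = 53.1500; S(3,+1) = 101.7209; S(3,+2) = 194.6781; S(3,+3) = 372.5840
Terminal payoffs V(N, j) = max(S_T - K, 0):
  V(3,-3) = 0.000000; V(3,-2) = 0.000000; V(3,-1) = 0.000000; V(3,+0) = 3.160000; V(3,+1) = 51.730910; V(3,+2) = 144.688147; V(3,+3) = 322.593976
Backward induction: V(k, j) = exp(-r*dt) * [p_u * V(k+1, j+1) + p_m * V(k+1, j) + p_d * V(k+1, j-1)]
  V(2,-2) = exp(-r*dt) * [p_u*0.000000 + p_m*0.000000 + p_d*0.000000] = 0.000000
  V(2,-1) = exp(-r*dt) * [p_u*3.160000 + p_m*0.000000 + p_d*0.000000] = 0.356772
  V(2,+0) = exp(-r*dt) * [p_u*51.730910 + p_m*3.160000 + p_d*0.000000] = 7.946160
  V(2,+1) = exp(-r*dt) * [p_u*144.688147 + p_m*51.730910 + p_d*3.160000] = 51.501714
  V(2,+2) = exp(-r*dt) * [p_u*322.593976 + p_m*144.688147 + p_d*51.730910] = 144.226666
  V(1,-1) = exp(-r*dt) * [p_u*7.946160 + p_m*0.356772 + p_d*0.000000] = 1.134870
  V(1,+0) = exp(-r*dt) * [p_u*51.501714 + p_m*7.946160 + p_d*0.356772] = 11.188045
  V(1,+1) = exp(-r*dt) * [p_u*144.226666 + p_m*51.501714 + p_d*7.946160] = 52.351111
  V(0,+0) = exp(-r*dt) * [p_u*52.351111 + p_m*11.188045 + p_d*1.134870] = 13.615508


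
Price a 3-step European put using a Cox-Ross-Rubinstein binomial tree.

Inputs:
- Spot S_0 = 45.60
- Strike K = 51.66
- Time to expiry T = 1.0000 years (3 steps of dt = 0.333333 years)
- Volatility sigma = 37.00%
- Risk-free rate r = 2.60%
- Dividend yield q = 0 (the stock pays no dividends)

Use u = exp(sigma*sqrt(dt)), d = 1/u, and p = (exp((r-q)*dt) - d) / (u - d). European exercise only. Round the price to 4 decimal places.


dt = T/N = 0.333333
u = exp(sigma*sqrt(dt)) = 1.238152; d = 1/u = 0.807656
p = (exp((r-q)*dt) - d) / (u - d) = 0.467017
Discount per step: exp(-r*dt) = 0.991371
Stock lattice S(k, i) with i counting down-moves:
  k=0: S(0,0) = 45.6000
  k=1: S(1,0) = 56.4597; S(1,1) = 36.8291
  k=2: S(2,0) = 69.9057; S(2,1) = 45.6000; S(2,2) = 29.7452
  k=3: S(3,0) = 86.5538; S(3,1) = 56.4597; S(3,2) = 36.8291; S(3,3) = 24.0239
Terminal payoffs V(N, i) = max(K - S_T, 0):
  V(3,0) = 0.000000; V(3,1) = 0.000000; V(3,2) = 14.830907; V(3,3) = 27.636106
Backward induction: V(k, i) = exp(-r*dt) * [p * V(k+1, i) + (1-p) * V(k+1, i+1)].
  V(2,0) = exp(-r*dt) * [p*0.000000 + (1-p)*0.000000] = 0.000000
  V(2,1) = exp(-r*dt) * [p*0.000000 + (1-p)*14.830907] = 7.836417
  V(2,2) = exp(-r*dt) * [p*14.830907 + (1-p)*27.636106] = 21.468992
  V(1,0) = exp(-r*dt) * [p*0.000000 + (1-p)*7.836417] = 4.140639
  V(1,1) = exp(-r*dt) * [p*7.836417 + (1-p)*21.468992] = 14.972032
  V(0,0) = exp(-r*dt) * [p*4.140639 + (1-p)*14.972032] = 9.828045

Answer: Price = V(0,0) = 9.8280


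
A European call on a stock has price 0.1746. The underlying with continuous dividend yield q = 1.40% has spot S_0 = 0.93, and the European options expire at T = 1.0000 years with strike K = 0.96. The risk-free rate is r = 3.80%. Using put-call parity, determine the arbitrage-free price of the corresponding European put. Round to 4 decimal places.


Put-call parity: C - P = S_0 * exp(-qT) - K * exp(-rT).
S_0 * exp(-qT) = 0.9300 * 0.98609754 = 0.91707072
K * exp(-rT) = 0.9600 * 0.96271294 = 0.92420442
P = C - S*exp(-qT) + K*exp(-rT)
P = 0.1746 - 0.91707072 + 0.92420442 = 0.1817

Answer: Put price = 0.1817


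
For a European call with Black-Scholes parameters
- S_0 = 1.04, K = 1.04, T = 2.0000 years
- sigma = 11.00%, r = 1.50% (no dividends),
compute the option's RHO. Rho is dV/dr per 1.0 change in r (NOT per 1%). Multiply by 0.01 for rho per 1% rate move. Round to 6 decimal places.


Answer: Rho = 1.101719

Derivation:
d1 = 0.2706290499; d2 = 0.1150655580
phi(d1) = 0.3845972583; exp(-qT) = 1.0000000000; exp(-rT) = 0.9704455335
N(d2) = 0.5458034204
Rho = K*T*exp(-rT)*N(d2) = 1.0400 * 2.0000 * 0.9704455335 * 0.5458034204 = 1.101719


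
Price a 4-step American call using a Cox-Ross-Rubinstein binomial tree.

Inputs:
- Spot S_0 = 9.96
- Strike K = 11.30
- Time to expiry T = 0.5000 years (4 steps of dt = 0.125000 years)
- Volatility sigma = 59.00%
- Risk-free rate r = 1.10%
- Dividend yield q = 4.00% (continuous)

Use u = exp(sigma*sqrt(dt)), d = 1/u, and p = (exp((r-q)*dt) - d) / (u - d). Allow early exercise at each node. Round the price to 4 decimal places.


dt = T/N = 0.125000
u = exp(sigma*sqrt(dt)) = 1.231948; d = 1/u = 0.811723
p = (exp((r-q)*dt) - d) / (u - d) = 0.439428
Discount per step: exp(-r*dt) = 0.998626
Stock lattice S(k, i) with i counting down-moves:
  k=0: S(0,0) = 9.9600
  k=1: S(1,0) = 12.2702; S(1,1) = 8.0848
  k=2: S(2,0) = 15.1162; S(2,1) = 9.9600; S(2,2) = 6.5626
  k=3: S(3,0) = 18.6224; S(3,1) = 12.2702; S(3,2) = 8.0848; S(3,3) = 5.3270
  k=4: S(4,0) = 22.9419; S(4,1) = 15.1162; S(4,2) = 9.9600; S(4,3) = 6.5626; S(4,4) = 4.3240
Terminal payoffs V(N, i) = max(S_T - K, 0):
  V(4,0) = 11.641857; V(4,1) = 3.816246; V(4,2) = 0.000000; V(4,3) = 0.000000; V(4,4) = 0.000000
Backward induction: V(k, i) = exp(-r*dt) * [p * V(k+1, i) + (1-p) * V(k+1, i+1)]; then take max(V_cont, immediate exercise) for American.
  V(3,0) = exp(-r*dt) * [p*11.641857 + (1-p)*3.816246] = 7.245073; exercise = 7.322426; V(3,0) = max -> 7.322426
  V(3,1) = exp(-r*dt) * [p*3.816246 + (1-p)*0.000000] = 1.674663; exercise = 0.970200; V(3,1) = max -> 1.674663
  V(3,2) = exp(-r*dt) * [p*0.000000 + (1-p)*0.000000] = 0.000000; exercise = 0.000000; V(3,2) = max -> 0.000000
  V(3,3) = exp(-r*dt) * [p*0.000000 + (1-p)*0.000000] = 0.000000; exercise = 0.000000; V(3,3) = max -> 0.000000
  V(2,0) = exp(-r*dt) * [p*7.322426 + (1-p)*1.674663] = 4.150740; exercise = 3.816246; V(2,0) = max -> 4.150740
  V(2,1) = exp(-r*dt) * [p*1.674663 + (1-p)*0.000000] = 0.734883; exercise = 0.000000; V(2,1) = max -> 0.734883
  V(2,2) = exp(-r*dt) * [p*0.000000 + (1-p)*0.000000] = 0.000000; exercise = 0.000000; V(2,2) = max -> 0.000000
  V(1,0) = exp(-r*dt) * [p*4.150740 + (1-p)*0.734883] = 2.232835; exercise = 0.970200; V(1,0) = max -> 2.232835
  V(1,1) = exp(-r*dt) * [p*0.734883 + (1-p)*0.000000] = 0.322485; exercise = 0.000000; V(1,1) = max -> 0.322485
  V(0,0) = exp(-r*dt) * [p*2.232835 + (1-p)*0.322485] = 1.160351; exercise = 0.000000; V(0,0) = max -> 1.160351

Answer: Price = V(0,0) = 1.1604


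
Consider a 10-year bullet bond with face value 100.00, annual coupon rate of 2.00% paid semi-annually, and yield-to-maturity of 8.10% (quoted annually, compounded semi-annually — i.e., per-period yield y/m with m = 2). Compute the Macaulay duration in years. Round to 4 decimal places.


Coupon per period c = face * coupon_rate / m = 1.000000
Periods per year m = 2; per-period yield y/m = 0.040500
Number of cashflows N = 20
Cashflows (t years, CF_t, discount factor 1/(1+y/m)^(m*t), PV):
  t = 0.5000: CF_t = 1.000000, DF = 0.961076, PV = 0.961076
  t = 1.0000: CF_t = 1.000000, DF = 0.923668, PV = 0.923668
  t = 1.5000: CF_t = 1.000000, DF = 0.887715, PV = 0.887715
  t = 2.0000: CF_t = 1.000000, DF = 0.853162, PV = 0.853162
  t = 2.5000: CF_t = 1.000000, DF = 0.819954, PV = 0.819954
  t = 3.0000: CF_t = 1.000000, DF = 0.788039, PV = 0.788039
  t = 3.5000: CF_t = 1.000000, DF = 0.757365, PV = 0.757365
  t = 4.0000: CF_t = 1.000000, DF = 0.727886, PV = 0.727886
  t = 4.5000: CF_t = 1.000000, DF = 0.699554, PV = 0.699554
  t = 5.0000: CF_t = 1.000000, DF = 0.672325, PV = 0.672325
  t = 5.5000: CF_t = 1.000000, DF = 0.646156, PV = 0.646156
  t = 6.0000: CF_t = 1.000000, DF = 0.621005, PV = 0.621005
  t = 6.5000: CF_t = 1.000000, DF = 0.596833, PV = 0.596833
  t = 7.0000: CF_t = 1.000000, DF = 0.573602, PV = 0.573602
  t = 7.5000: CF_t = 1.000000, DF = 0.551276, PV = 0.551276
  t = 8.0000: CF_t = 1.000000, DF = 0.529818, PV = 0.529818
  t = 8.5000: CF_t = 1.000000, DF = 0.509196, PV = 0.509196
  t = 9.0000: CF_t = 1.000000, DF = 0.489376, PV = 0.489376
  t = 9.5000: CF_t = 1.000000, DF = 0.470328, PV = 0.470328
  t = 10.0000: CF_t = 101.000000, DF = 0.452021, PV = 45.654089
Price P = sum_t PV_t = 58.732422
Macaulay numerator sum_t t * PV_t:
  t * PV_t at t = 0.5000: 0.480538
  t * PV_t at t = 1.0000: 0.923668
  t * PV_t at t = 1.5000: 1.331573
  t * PV_t at t = 2.0000: 1.706325
  t * PV_t at t = 2.5000: 2.049885
  t * PV_t at t = 3.0000: 2.364116
  t * PV_t at t = 3.5000: 2.650779
  t * PV_t at t = 4.0000: 2.911544
  t * PV_t at t = 4.5000: 3.147993
  t * PV_t at t = 5.0000: 3.361624
  t * PV_t at t = 5.5000: 3.553855
  t * PV_t at t = 6.0000: 3.726029
  t * PV_t at t = 6.5000: 3.879415
  t * PV_t at t = 7.0000: 4.015215
  t * PV_t at t = 7.5000: 4.134567
  t * PV_t at t = 8.0000: 4.238543
  t * PV_t at t = 8.5000: 4.328162
  t * PV_t at t = 9.0000: 4.404382
  t * PV_t at t = 9.5000: 4.468111
  t * PV_t at t = 10.0000: 456.540892
Macaulay duration D = (sum_t t * PV_t) / P = 514.217217 / 58.732422 = 8.755253

Answer: Macaulay duration = 8.7553 years


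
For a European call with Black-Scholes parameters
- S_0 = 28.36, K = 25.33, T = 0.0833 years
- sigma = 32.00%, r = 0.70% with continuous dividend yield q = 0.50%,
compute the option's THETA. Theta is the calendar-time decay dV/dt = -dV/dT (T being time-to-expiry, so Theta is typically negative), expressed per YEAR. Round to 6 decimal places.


Answer: Theta = -2.822816

Derivation:
d1 = 1.2713825485; d2 = 1.1790249825
phi(d1) = 0.1777912223; exp(-qT) = 0.9995835867; exp(-rT) = 0.9994170700
Theta = -S*exp(-qT)*phi(d1)*sigma/(2*sqrt(T)) - r*K*exp(-rT)*N(d2) + q*S*exp(-qT)*N(d1)
N(d1) = 0.8982037060; N(d2) = 0.8808058860; sqrt(T) = 0.2886173938
Term 1 = -28.3600 * 0.9995835867 * 0.1777912223 * 0.3200 / (2 * 0.2886173938) = -2.7940433532
Term 2 = -0.0070 * 25.3300 * 0.9994170700 * 0.8808058860 = -0.1560846522
Term 3 = 0.0050 * 28.3600 * 0.9995835867 * 0.8982037060 = 0.1273122489
Theta = -2.7940433532 + (-0.1560846522) + (0.1273122489) = -2.822816


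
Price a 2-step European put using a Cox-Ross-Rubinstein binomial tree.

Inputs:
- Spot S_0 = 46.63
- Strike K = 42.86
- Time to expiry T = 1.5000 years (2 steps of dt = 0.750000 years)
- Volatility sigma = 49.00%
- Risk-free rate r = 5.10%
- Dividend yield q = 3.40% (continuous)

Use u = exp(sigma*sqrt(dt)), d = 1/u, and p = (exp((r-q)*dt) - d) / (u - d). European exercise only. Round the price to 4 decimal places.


Answer: Price = V(0,0) = 7.3819

Derivation:
dt = T/N = 0.750000
u = exp(sigma*sqrt(dt)) = 1.528600; d = 1/u = 0.654193
p = (exp((r-q)*dt) - d) / (u - d) = 0.410150
Discount per step: exp(-r*dt) = 0.962472
Stock lattice S(k, i) with i counting down-moves:
  k=0: S(0,0) = 46.6300
  k=1: S(1,0) = 71.2786; S(1,1) = 30.5050
  k=2: S(2,0) = 108.9565; S(2,1) = 46.6300; S(2,2) = 19.9562
Terminal payoffs V(N, i) = max(K - S_T, 0):
  V(2,0) = 0.000000; V(2,1) = 0.000000; V(2,2) = 22.903813
Backward induction: V(k, i) = exp(-r*dt) * [p * V(k+1, i) + (1-p) * V(k+1, i+1)].
  V(1,0) = exp(-r*dt) * [p*0.000000 + (1-p)*0.000000] = 0.000000
  V(1,1) = exp(-r*dt) * [p*0.000000 + (1-p)*22.903813] = 13.002813
  V(0,0) = exp(-r*dt) * [p*0.000000 + (1-p)*13.002813] = 7.381878


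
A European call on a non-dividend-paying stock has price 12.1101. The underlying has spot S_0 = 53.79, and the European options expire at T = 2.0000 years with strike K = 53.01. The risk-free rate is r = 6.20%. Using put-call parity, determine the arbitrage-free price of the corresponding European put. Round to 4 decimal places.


Answer: Put price = 5.1481

Derivation:
Put-call parity: C - P = S_0 * exp(-qT) - K * exp(-rT).
S_0 * exp(-qT) = 53.7900 * 1.00000000 = 53.79000000
K * exp(-rT) = 53.0100 * 0.88337984 = 46.82796537
P = C - S*exp(-qT) + K*exp(-rT)
P = 12.1101 - 53.79000000 + 46.82796537 = 5.1481


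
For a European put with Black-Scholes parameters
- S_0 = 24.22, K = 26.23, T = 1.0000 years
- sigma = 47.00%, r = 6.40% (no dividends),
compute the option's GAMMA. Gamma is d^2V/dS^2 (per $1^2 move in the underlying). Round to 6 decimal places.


Answer: Gamma = 0.034341

Derivation:
d1 = 0.2015424346; d2 = -0.2684575654
phi(d1) = 0.3909216160; exp(-qT) = 1.0000000000; exp(-rT) = 0.9380049995
Gamma = exp(-qT) * phi(d1) / (S * sigma * sqrt(T)) = 1.0000000000 * 0.3909216160 / (24.2200 * 0.4700 * 1.0000000000) = 0.034341


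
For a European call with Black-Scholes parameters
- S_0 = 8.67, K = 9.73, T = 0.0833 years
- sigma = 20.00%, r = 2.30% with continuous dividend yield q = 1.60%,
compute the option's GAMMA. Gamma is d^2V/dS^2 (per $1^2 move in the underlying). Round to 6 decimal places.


d1 = -1.9592721686; d2 = -2.0169956473
phi(d1) = 0.0585243572; exp(-qT) = 0.9986680878; exp(-rT) = 0.9980859342
Gamma = exp(-qT) * phi(d1) / (S * sigma * sqrt(T)) = 0.9986680878 * 0.0585243572 / (8.6700 * 0.2000 * 0.2886173938) = 0.116785

Answer: Gamma = 0.116785


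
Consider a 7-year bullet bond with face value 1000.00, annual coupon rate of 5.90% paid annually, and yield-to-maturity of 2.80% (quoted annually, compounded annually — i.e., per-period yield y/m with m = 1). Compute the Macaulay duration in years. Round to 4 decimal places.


Coupon per period c = face * coupon_rate / m = 59.000000
Periods per year m = 1; per-period yield y/m = 0.028000
Number of cashflows N = 7
Cashflows (t years, CF_t, discount factor 1/(1+y/m)^(m*t), PV):
  t = 1.0000: CF_t = 59.000000, DF = 0.972763, PV = 57.392996
  t = 2.0000: CF_t = 59.000000, DF = 0.946267, PV = 55.829763
  t = 3.0000: CF_t = 59.000000, DF = 0.920493, PV = 54.309108
  t = 4.0000: CF_t = 59.000000, DF = 0.895422, PV = 52.829871
  t = 5.0000: CF_t = 59.000000, DF = 0.871033, PV = 51.390925
  t = 6.0000: CF_t = 59.000000, DF = 0.847308, PV = 49.991173
  t = 7.0000: CF_t = 1059.000000, DF = 0.824230, PV = 872.859127
Price P = sum_t PV_t = 1194.602963
Macaulay numerator sum_t t * PV_t:
  t * PV_t at t = 1.0000: 57.392996
  t * PV_t at t = 2.0000: 111.659526
  t * PV_t at t = 3.0000: 162.927323
  t * PV_t at t = 4.0000: 211.319485
  t * PV_t at t = 5.0000: 256.954627
  t * PV_t at t = 6.0000: 299.947036
  t * PV_t at t = 7.0000: 6110.013890
Macaulay duration D = (sum_t t * PV_t) / P = 7210.214882 / 1194.602963 = 6.035658

Answer: Macaulay duration = 6.0357 years


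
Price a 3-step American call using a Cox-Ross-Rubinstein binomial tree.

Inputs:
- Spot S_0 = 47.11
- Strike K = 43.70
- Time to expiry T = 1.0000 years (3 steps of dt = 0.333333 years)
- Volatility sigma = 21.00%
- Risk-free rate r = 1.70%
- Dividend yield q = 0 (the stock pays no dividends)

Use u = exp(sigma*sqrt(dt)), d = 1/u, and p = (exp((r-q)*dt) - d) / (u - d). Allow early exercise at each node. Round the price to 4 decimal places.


dt = T/N = 0.333333
u = exp(sigma*sqrt(dt)) = 1.128900; d = 1/u = 0.885818
p = (exp((r-q)*dt) - d) / (u - d) = 0.493104
Discount per step: exp(-r*dt) = 0.994349
Stock lattice S(k, i) with i counting down-moves:
  k=0: S(0,0) = 47.1100
  k=1: S(1,0) = 53.1825; S(1,1) = 41.7309
  k=2: S(2,0) = 60.0377; S(2,1) = 47.1100; S(2,2) = 36.9660
  k=3: S(3,0) = 67.7765; S(3,1) = 53.1825; S(3,2) = 41.7309; S(3,3) = 32.7451
Terminal payoffs V(N, i) = max(S_T - K, 0):
  V(3,0) = 24.076529; V(3,1) = 9.482471; V(3,2) = 0.000000; V(3,3) = 0.000000
Backward induction: V(k, i) = exp(-r*dt) * [p * V(k+1, i) + (1-p) * V(k+1, i+1)]; then take max(V_cont, immediate exercise) for American.
  V(2,0) = exp(-r*dt) * [p*24.076529 + (1-p)*9.482471] = 16.584615; exercise = 16.337682; V(2,0) = max -> 16.584615
  V(2,1) = exp(-r*dt) * [p*9.482471 + (1-p)*0.000000] = 4.649424; exercise = 3.410000; V(2,1) = max -> 4.649424
  V(2,2) = exp(-r*dt) * [p*0.000000 + (1-p)*0.000000] = 0.000000; exercise = 0.000000; V(2,2) = max -> 0.000000
  V(1,0) = exp(-r*dt) * [p*16.584615 + (1-p)*4.649424] = 10.475189; exercise = 9.482471; V(1,0) = max -> 10.475189
  V(1,1) = exp(-r*dt) * [p*4.649424 + (1-p)*0.000000] = 2.279695; exercise = 0.000000; V(1,1) = max -> 2.279695
  V(0,0) = exp(-r*dt) * [p*10.475189 + (1-p)*2.279695] = 6.285210; exercise = 3.410000; V(0,0) = max -> 6.285210

Answer: Price = V(0,0) = 6.2852


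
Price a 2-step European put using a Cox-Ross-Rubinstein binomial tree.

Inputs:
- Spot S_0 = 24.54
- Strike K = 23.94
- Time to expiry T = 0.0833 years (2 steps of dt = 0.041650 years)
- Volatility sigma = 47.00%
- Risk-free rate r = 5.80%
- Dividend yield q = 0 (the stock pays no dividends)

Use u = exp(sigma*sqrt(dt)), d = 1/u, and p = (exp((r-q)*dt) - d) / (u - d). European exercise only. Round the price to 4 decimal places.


Answer: Price = V(0,0) = 0.9587

Derivation:
dt = T/N = 0.041650
u = exp(sigma*sqrt(dt)) = 1.100670; d = 1/u = 0.908537
p = (exp((r-q)*dt) - d) / (u - d) = 0.488627
Discount per step: exp(-r*dt) = 0.997587
Stock lattice S(k, i) with i counting down-moves:
  k=0: S(0,0) = 24.5400
  k=1: S(1,0) = 27.0104; S(1,1) = 22.2955
  k=2: S(2,0) = 29.7296; S(2,1) = 24.5400; S(2,2) = 20.2563
Terminal payoffs V(N, i) = max(K - S_T, 0):
  V(2,0) = 0.000000; V(2,1) = 0.000000; V(2,2) = 3.683695
Backward induction: V(k, i) = exp(-r*dt) * [p * V(k+1, i) + (1-p) * V(k+1, i+1)].
  V(1,0) = exp(-r*dt) * [p*0.000000 + (1-p)*0.000000] = 0.000000
  V(1,1) = exp(-r*dt) * [p*0.000000 + (1-p)*3.683695] = 1.879197
  V(0,0) = exp(-r*dt) * [p*0.000000 + (1-p)*1.879197] = 0.958652


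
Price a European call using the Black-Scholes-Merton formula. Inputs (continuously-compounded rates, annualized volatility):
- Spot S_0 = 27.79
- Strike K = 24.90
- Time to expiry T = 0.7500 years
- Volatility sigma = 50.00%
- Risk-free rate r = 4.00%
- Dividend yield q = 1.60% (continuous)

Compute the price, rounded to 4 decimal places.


Answer: Price = 6.2595

Derivation:
d1 = (ln(S/K) + (r - q + 0.5*sigma^2) * T) / (sigma * sqrt(T)) = 0.51166730
d2 = d1 - sigma * sqrt(T) = 0.07865460
exp(-rT) = 0.97044553; exp(-qT) = 0.98807171
C = S_0 * exp(-qT) * N(d1) - K * exp(-rT) * N(d2)
N(d1) = 0.69555806; N(d2) = 0.53134632
C = 27.7900 * 0.98807171 * 0.69555806 - 24.9000 * 0.97044553 * 0.53134632 = 6.2595


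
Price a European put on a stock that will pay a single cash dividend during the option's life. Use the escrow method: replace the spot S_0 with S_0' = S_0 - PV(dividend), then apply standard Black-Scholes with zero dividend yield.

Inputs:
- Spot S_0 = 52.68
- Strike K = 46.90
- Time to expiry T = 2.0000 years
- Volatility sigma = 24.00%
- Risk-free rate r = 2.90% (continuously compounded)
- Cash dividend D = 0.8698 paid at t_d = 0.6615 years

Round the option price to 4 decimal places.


Answer: Price = 3.3691

Derivation:
PV(D) = D * exp(-r * t_d) = 0.8698 * 0.98099933 = 0.85327322
S_0' = S_0 - PV(D) = 52.6800 - 0.85327322 = 51.82672678
d1 = (ln(S_0'/K) + (r + sigma^2/2)*T) / (sigma*sqrt(T)) = 0.63488850
d2 = d1 - sigma*sqrt(T) = 0.29547724
exp(-rT) = 0.94364995
N(-d1) = 0.26275057; N(-d2) = 0.38381467
P = K * exp(-rT) * N(-d2) - S_0' * N(-d1) = 46.9000 * 0.94364995 * 0.38381467 - 51.82672678 * 0.26275057 = 3.3691


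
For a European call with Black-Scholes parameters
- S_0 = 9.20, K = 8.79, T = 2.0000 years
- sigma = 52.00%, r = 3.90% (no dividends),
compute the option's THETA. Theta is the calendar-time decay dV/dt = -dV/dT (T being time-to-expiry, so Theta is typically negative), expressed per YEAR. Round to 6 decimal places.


d1 = 0.5357541012; d2 = -0.1996369512
phi(d1) = 0.3456063869; exp(-qT) = 1.0000000000; exp(-rT) = 0.9249644265
Theta = -S*exp(-qT)*phi(d1)*sigma/(2*sqrt(T)) - r*K*exp(-rT)*N(d2) + q*S*exp(-qT)*N(d1)
N(d1) = 0.7039357462; N(d2) = 0.4208822633; sqrt(T) = 1.4142135624
Term 1 = -9.2000 * 1.0000000000 * 0.3456063869 * 0.5200 / (2 * 1.4142135624) = -0.5845584425
Term 2 = -0.0390 * 8.7900 * 0.9249644265 * 0.4208822633 = -0.1334563174
Term 3 = 0 (no dividend yield, q = 0)
Theta = -0.5845584425 + (-0.1334563174) + (0.0000000000) = -0.718015

Answer: Theta = -0.718015


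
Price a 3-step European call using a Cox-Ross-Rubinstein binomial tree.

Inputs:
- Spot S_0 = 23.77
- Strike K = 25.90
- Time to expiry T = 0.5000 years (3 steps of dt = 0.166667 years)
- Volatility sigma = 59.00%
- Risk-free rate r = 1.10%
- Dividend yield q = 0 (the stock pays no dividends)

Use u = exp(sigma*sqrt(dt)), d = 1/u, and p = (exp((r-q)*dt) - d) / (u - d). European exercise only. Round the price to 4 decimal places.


Answer: Price = V(0,0) = 3.4252

Derivation:
dt = T/N = 0.166667
u = exp(sigma*sqrt(dt)) = 1.272351; d = 1/u = 0.785947
p = (exp((r-q)*dt) - d) / (u - d) = 0.443845
Discount per step: exp(-r*dt) = 0.998168
Stock lattice S(k, i) with i counting down-moves:
  k=0: S(0,0) = 23.7700
  k=1: S(1,0) = 30.2438; S(1,1) = 18.6819
  k=2: S(2,0) = 38.4807; S(2,1) = 23.7700; S(2,2) = 14.6830
  k=3: S(3,0) = 48.9610; S(3,1) = 30.2438; S(3,2) = 18.6819; S(3,3) = 11.5401
Terminal payoffs V(N, i) = max(S_T - K, 0):
  V(3,0) = 23.060985; V(3,1) = 4.343787; V(3,2) = 0.000000; V(3,3) = 0.000000
Backward induction: V(k, i) = exp(-r*dt) * [p * V(k+1, i) + (1-p) * V(k+1, i+1)].
  V(2,0) = exp(-r*dt) * [p*23.060985 + (1-p)*4.343787] = 12.628157
  V(2,1) = exp(-r*dt) * [p*4.343787 + (1-p)*0.000000] = 1.924439
  V(2,2) = exp(-r*dt) * [p*0.000000 + (1-p)*0.000000] = 0.000000
  V(1,0) = exp(-r*dt) * [p*12.628157 + (1-p)*1.924439] = 6.663009
  V(1,1) = exp(-r*dt) * [p*1.924439 + (1-p)*0.000000] = 0.852589
  V(0,0) = exp(-r*dt) * [p*6.663009 + (1-p)*0.852589] = 3.425232


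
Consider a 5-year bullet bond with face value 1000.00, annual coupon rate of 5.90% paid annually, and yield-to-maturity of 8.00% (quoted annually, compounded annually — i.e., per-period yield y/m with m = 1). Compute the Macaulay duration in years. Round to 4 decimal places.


Coupon per period c = face * coupon_rate / m = 59.000000
Periods per year m = 1; per-period yield y/m = 0.080000
Number of cashflows N = 5
Cashflows (t years, CF_t, discount factor 1/(1+y/m)^(m*t), PV):
  t = 1.0000: CF_t = 59.000000, DF = 0.925926, PV = 54.629630
  t = 2.0000: CF_t = 59.000000, DF = 0.857339, PV = 50.582990
  t = 3.0000: CF_t = 59.000000, DF = 0.793832, PV = 46.836102
  t = 4.0000: CF_t = 59.000000, DF = 0.735030, PV = 43.366761
  t = 5.0000: CF_t = 1059.000000, DF = 0.680583, PV = 720.737606
Price P = sum_t PV_t = 916.153089
Macaulay numerator sum_t t * PV_t:
  t * PV_t at t = 1.0000: 54.629630
  t * PV_t at t = 2.0000: 101.165981
  t * PV_t at t = 3.0000: 140.508307
  t * PV_t at t = 4.0000: 173.467045
  t * PV_t at t = 5.0000: 3603.688028
Macaulay duration D = (sum_t t * PV_t) / P = 4073.458991 / 916.153089 = 4.446265

Answer: Macaulay duration = 4.4463 years


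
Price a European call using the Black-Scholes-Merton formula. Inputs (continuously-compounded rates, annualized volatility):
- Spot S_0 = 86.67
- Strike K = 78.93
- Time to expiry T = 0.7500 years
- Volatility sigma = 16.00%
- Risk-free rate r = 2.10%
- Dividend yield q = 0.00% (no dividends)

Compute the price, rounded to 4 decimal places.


d1 = (ln(S/K) + (r - q + 0.5*sigma^2) * T) / (sigma * sqrt(T)) = 0.85806100
d2 = d1 - sigma * sqrt(T) = 0.71949693
exp(-rT) = 0.98437338; exp(-qT) = 1.00000000
C = S_0 * exp(-qT) * N(d1) - K * exp(-rT) * N(d2)
N(d1) = 0.80457061; N(d2) = 0.76408260
C = 86.6700 * 1.00000000 * 0.80457061 - 78.9300 * 0.98437338 * 0.76408260 = 10.3655

Answer: Price = 10.3655


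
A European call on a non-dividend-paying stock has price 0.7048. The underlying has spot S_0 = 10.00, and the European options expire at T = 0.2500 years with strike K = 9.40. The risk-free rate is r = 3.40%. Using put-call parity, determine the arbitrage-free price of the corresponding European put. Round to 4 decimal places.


Answer: Put price = 0.0252

Derivation:
Put-call parity: C - P = S_0 * exp(-qT) - K * exp(-rT).
S_0 * exp(-qT) = 10.0000 * 1.00000000 = 10.00000000
K * exp(-rT) = 9.4000 * 0.99153602 = 9.32043861
P = C - S*exp(-qT) + K*exp(-rT)
P = 0.7048 - 10.00000000 + 9.32043861 = 0.0252


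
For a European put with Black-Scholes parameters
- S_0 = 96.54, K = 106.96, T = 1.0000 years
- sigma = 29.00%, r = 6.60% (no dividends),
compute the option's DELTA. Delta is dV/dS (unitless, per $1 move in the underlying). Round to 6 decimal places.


Answer: Delta = -0.492362

Derivation:
d1 = 0.0191465429; d2 = -0.2708534571
phi(d1) = 0.3988691630; exp(-qT) = 1.0000000000; exp(-rT) = 0.9361308643
N(-d1) = 0.4923621012
Delta = -exp(-qT) * N(-d1) = -1.0000000000 * 0.4923621012 = -0.492362


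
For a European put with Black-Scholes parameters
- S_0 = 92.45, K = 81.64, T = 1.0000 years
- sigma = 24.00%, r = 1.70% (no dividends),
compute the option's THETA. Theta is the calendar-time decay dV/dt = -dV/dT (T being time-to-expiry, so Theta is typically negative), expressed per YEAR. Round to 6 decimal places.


Answer: Theta = -3.006342

Derivation:
d1 = 0.7089525829; d2 = 0.4689525829
phi(d1) = 0.3102907817; exp(-qT) = 1.0000000000; exp(-rT) = 0.9831436846
Theta = -S*exp(-qT)*phi(d1)*sigma/(2*sqrt(T)) + r*K*exp(-rT)*N(-d2) - q*S*exp(-qT)*N(-d1)
N(-d1) = 0.2391769513; N(-d2) = 0.3195517647; sqrt(T) = 1.0000000000
Term 1 = -92.4500 * 1.0000000000 * 0.3102907817 * 0.2400 / (2 * 1.0000000000) = -3.4423659322
Term 2 = 0.0170 * 81.6400 * 0.9831436846 * 0.3195517647 = 0.4360237357
Term 3 = 0 (no dividend yield, q = 0)
Theta = -3.4423659322 + (0.4360237357) + (0.0000000000) = -3.006342


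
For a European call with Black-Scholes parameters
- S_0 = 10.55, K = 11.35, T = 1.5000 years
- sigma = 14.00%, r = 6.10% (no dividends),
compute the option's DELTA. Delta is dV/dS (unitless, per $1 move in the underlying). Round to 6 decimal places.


Answer: Delta = 0.576556

Derivation:
d1 = 0.1930904536; d2 = 0.0216261717
phi(d1) = 0.3915741057; exp(-qT) = 1.0000000000; exp(-rT) = 0.9125613162
N(d1) = 0.5765559356
Delta = exp(-qT) * N(d1) = 1.0000000000 * 0.5765559356 = 0.576556


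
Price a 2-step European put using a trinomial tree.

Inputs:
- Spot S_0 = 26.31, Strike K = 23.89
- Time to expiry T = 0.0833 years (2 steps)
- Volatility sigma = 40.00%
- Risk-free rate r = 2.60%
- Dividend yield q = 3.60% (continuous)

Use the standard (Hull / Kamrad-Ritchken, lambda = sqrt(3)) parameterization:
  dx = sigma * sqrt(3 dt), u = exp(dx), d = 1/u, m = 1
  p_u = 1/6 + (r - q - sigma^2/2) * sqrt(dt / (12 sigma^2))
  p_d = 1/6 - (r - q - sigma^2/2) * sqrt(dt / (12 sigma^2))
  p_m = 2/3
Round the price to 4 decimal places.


Answer: Price = V(0,0) = 0.3823

Derivation:
dt = T/N = 0.041650; dx = sigma*sqrt(3*dt) = 0.141393
u = exp(dx) = 1.151877; d = 1/u = 0.868148
p_u = 0.153411, p_m = 0.666667, p_d = 0.179922
Discount per step: exp(-r*dt) = 0.998918
Stock lattice S(k, j) with j the centered position index:
  k=0: S(0,+0) = 26.3100
  k=1: S(1,-1) = 22.8410; S(1,+0) = 26.3100; S(1,+1) = 30.3059
  k=2: S(2,-2) = 19.8293; S(2,-1) = 22.8410; S(2,+0) = 26.3100; S(2,+1) = 30.3059; S(2,+2) = 34.9087
Terminal payoffs V(N, j) = max(K - S_T, 0):
  V(2,-2) = 4.060654; V(2,-1) = 1.049026; V(2,+0) = 0.000000; V(2,+1) = 0.000000; V(2,+2) = 0.000000
Backward induction: V(k, j) = exp(-r*dt) * [p_u * V(k+1, j+1) + p_m * V(k+1, j) + p_d * V(k+1, j-1)]
  V(1,-1) = exp(-r*dt) * [p_u*0.000000 + p_m*1.049026 + p_d*4.060654] = 1.428405
  V(1,+0) = exp(-r*dt) * [p_u*0.000000 + p_m*0.000000 + p_d*1.049026] = 0.188539
  V(1,+1) = exp(-r*dt) * [p_u*0.000000 + p_m*0.000000 + p_d*0.000000] = 0.000000
  V(0,+0) = exp(-r*dt) * [p_u*0.000000 + p_m*0.188539 + p_d*1.428405] = 0.382280


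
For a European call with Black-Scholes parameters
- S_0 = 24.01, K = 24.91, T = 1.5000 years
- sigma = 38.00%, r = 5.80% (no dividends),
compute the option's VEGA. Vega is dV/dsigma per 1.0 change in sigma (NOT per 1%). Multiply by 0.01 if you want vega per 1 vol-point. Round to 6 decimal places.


Answer: Vega = 11.070361

Derivation:
d1 = 0.3405673439; d2 = -0.1248357072
phi(d1) = 0.3764644754; exp(-qT) = 1.0000000000; exp(-rT) = 0.9166770956
Vega = S * exp(-qT) * phi(d1) * sqrt(T) = 24.0100 * 1.0000000000 * 0.3764644754 * 1.2247448714 = 11.070361


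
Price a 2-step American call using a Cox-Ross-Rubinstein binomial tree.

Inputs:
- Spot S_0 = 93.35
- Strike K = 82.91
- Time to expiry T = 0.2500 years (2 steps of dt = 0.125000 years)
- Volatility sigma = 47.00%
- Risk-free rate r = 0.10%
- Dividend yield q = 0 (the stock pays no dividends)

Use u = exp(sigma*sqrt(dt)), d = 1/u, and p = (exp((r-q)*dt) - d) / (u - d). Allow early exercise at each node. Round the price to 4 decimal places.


Answer: Price = V(0,0) = 15.1306

Derivation:
dt = T/N = 0.125000
u = exp(sigma*sqrt(dt)) = 1.180774; d = 1/u = 0.846902
p = (exp((r-q)*dt) - d) / (u - d) = 0.458927
Discount per step: exp(-r*dt) = 0.999875
Stock lattice S(k, i) with i counting down-moves:
  k=0: S(0,0) = 93.3500
  k=1: S(1,0) = 110.2252; S(1,1) = 79.0583
  k=2: S(2,0) = 130.1511; S(2,1) = 93.3500; S(2,2) = 66.9547
Terminal payoffs V(N, i) = max(S_T - K, 0):
  V(2,0) = 47.241097; V(2,1) = 10.440000; V(2,2) = 0.000000
Backward induction: V(k, i) = exp(-r*dt) * [p * V(k+1, i) + (1-p) * V(k+1, i+1)]; then take max(V_cont, immediate exercise) for American.
  V(1,0) = exp(-r*dt) * [p*47.241097 + (1-p)*10.440000] = 27.325609; exercise = 27.315246; V(1,0) = max -> 27.325609
  V(1,1) = exp(-r*dt) * [p*10.440000 + (1-p)*0.000000] = 4.790601; exercise = 0.000000; V(1,1) = max -> 4.790601
  V(0,0) = exp(-r*dt) * [p*27.325609 + (1-p)*4.790601] = 15.130638; exercise = 10.440000; V(0,0) = max -> 15.130638


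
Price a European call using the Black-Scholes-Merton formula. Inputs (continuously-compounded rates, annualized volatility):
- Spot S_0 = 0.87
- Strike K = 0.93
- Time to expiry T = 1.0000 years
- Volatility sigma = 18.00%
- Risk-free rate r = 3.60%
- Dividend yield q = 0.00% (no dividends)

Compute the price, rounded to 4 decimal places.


Answer: Price = 0.0507

Derivation:
d1 = (ln(S/K) + (r - q + 0.5*sigma^2) * T) / (sigma * sqrt(T)) = -0.08050764
d2 = d1 - sigma * sqrt(T) = -0.26050764
exp(-rT) = 0.96464029; exp(-qT) = 1.00000000
C = S_0 * exp(-qT) * N(d1) - K * exp(-rT) * N(d2)
N(d1) = 0.46791676; N(d2) = 0.39723611
C = 0.8700 * 1.00000000 * 0.46791676 - 0.9300 * 0.96464029 * 0.39723611 = 0.0507


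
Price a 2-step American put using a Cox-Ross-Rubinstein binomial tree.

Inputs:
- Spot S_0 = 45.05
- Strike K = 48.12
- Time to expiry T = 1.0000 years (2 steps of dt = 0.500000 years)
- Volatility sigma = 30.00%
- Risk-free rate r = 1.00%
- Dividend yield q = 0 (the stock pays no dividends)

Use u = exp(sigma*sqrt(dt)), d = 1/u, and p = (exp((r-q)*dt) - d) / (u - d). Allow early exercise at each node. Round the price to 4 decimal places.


dt = T/N = 0.500000
u = exp(sigma*sqrt(dt)) = 1.236311; d = 1/u = 0.808858
p = (exp((r-q)*dt) - d) / (u - d) = 0.458891
Discount per step: exp(-r*dt) = 0.995012
Stock lattice S(k, i) with i counting down-moves:
  k=0: S(0,0) = 45.0500
  k=1: S(1,0) = 55.6958; S(1,1) = 36.4390
  k=2: S(2,0) = 68.8574; S(2,1) = 45.0500; S(2,2) = 29.4740
Terminal payoffs V(N, i) = max(K - S_T, 0):
  V(2,0) = 0.000000; V(2,1) = 3.070000; V(2,2) = 18.645988
Backward induction: V(k, i) = exp(-r*dt) * [p * V(k+1, i) + (1-p) * V(k+1, i+1)]; then take max(V_cont, immediate exercise) for American.
  V(1,0) = exp(-r*dt) * [p*0.000000 + (1-p)*3.070000] = 1.652918; exercise = 0.000000; V(1,0) = max -> 1.652918
  V(1,1) = exp(-r*dt) * [p*3.070000 + (1-p)*18.645988] = 11.440952; exercise = 11.680952; V(1,1) = max -> 11.680952
  V(0,0) = exp(-r*dt) * [p*1.652918 + (1-p)*11.680952] = 7.043865; exercise = 3.070000; V(0,0) = max -> 7.043865

Answer: Price = V(0,0) = 7.0439


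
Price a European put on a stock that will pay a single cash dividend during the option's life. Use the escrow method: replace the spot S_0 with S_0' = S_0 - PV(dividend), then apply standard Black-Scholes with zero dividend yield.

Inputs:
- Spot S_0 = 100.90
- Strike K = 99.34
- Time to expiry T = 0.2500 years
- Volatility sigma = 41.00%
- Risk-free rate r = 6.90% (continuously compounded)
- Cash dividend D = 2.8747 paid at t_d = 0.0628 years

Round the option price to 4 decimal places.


Answer: Price = 7.7909

Derivation:
PV(D) = D * exp(-r * t_d) = 2.8747 * 0.99567617 = 2.86227030
S_0' = S_0 - PV(D) = 100.9000 - 2.86227030 = 98.03772970
d1 = (ln(S_0'/K) + (r + sigma^2/2)*T) / (sigma*sqrt(T)) = 0.12227606
d2 = d1 - sigma*sqrt(T) = -0.08272394
exp(-rT) = 0.98289793
N(-d1) = 0.45134020; N(-d2) = 0.53296448
P = K * exp(-rT) * N(-d2) - S_0' * N(-d1) = 99.3400 * 0.98289793 * 0.53296448 - 98.03772970 * 0.45134020 = 7.7909


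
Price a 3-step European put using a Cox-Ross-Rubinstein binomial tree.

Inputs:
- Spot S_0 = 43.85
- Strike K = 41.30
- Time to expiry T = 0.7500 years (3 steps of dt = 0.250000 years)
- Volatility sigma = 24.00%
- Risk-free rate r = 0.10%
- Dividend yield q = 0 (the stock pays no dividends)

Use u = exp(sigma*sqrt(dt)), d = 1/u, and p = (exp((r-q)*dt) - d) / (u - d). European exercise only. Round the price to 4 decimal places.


Answer: Price = V(0,0) = 2.5347

Derivation:
dt = T/N = 0.250000
u = exp(sigma*sqrt(dt)) = 1.127497; d = 1/u = 0.886920
p = (exp((r-q)*dt) - d) / (u - d) = 0.471075
Discount per step: exp(-r*dt) = 0.999750
Stock lattice S(k, i) with i counting down-moves:
  k=0: S(0,0) = 43.8500
  k=1: S(1,0) = 49.4407; S(1,1) = 38.8915
  k=2: S(2,0) = 55.7443; S(2,1) = 43.8500; S(2,2) = 34.4936
  k=3: S(3,0) = 62.8515; S(3,1) = 49.4407; S(3,2) = 38.8915; S(3,3) = 30.5931
Terminal payoffs V(N, i) = max(K - S_T, 0):
  V(3,0) = 0.000000; V(3,1) = 0.000000; V(3,2) = 2.408539; V(3,3) = 10.706893
Backward induction: V(k, i) = exp(-r*dt) * [p * V(k+1, i) + (1-p) * V(k+1, i+1)].
  V(2,0) = exp(-r*dt) * [p*0.000000 + (1-p)*0.000000] = 0.000000
  V(2,1) = exp(-r*dt) * [p*0.000000 + (1-p)*2.408539] = 1.273617
  V(2,2) = exp(-r*dt) * [p*2.408539 + (1-p)*10.706893] = 6.796045
  V(1,0) = exp(-r*dt) * [p*0.000000 + (1-p)*1.273617] = 0.673479
  V(1,1) = exp(-r*dt) * [p*1.273617 + (1-p)*6.796045] = 4.193517
  V(0,0) = exp(-r*dt) * [p*0.673479 + (1-p)*4.193517] = 2.534681
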